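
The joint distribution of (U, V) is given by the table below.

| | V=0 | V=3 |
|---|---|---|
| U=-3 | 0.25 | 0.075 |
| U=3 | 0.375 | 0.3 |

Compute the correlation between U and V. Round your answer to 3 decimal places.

0.207

E[U] = 1.05,  E[V] = 1.125
E[UV] = 2.025
Cov(U,V) = E[UV] − E[U]E[V] = 2.025 − (1.05)(1.125) = 0.84375
var(U) = 7.8975,  var(V) = 2.109375
ρ = 0.84375 / √(7.8975·2.109375) ≈ 0.207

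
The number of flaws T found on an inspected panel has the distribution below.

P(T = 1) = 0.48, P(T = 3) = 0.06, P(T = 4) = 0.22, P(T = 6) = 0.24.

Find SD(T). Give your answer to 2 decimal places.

2.07

E[T] = (1)(0.48) + (3)(0.06) + (4)(0.22) + (6)(0.24) = 2.98
E[T²] = (1)²(0.48) + (3)²(0.06) + (4)²(0.22) + (6)²(0.24) = 13.18
var(T) = E[T²] − (E[T])² = 13.18 − (2.98)² = 4.2996
SD(T) = √4.2996 ≈ 2.07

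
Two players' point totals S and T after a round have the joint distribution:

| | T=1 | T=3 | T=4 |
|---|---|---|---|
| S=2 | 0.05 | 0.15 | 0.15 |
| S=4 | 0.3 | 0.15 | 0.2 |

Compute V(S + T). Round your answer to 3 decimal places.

E[S] = 3.3,  E[T] = 2.65,  E[ST] = 8.4
V(S) = 11.8 − (3.3)² = 0.91;  V(T) = 8.65 − (2.65)² = 1.6275
cov(S,T) = 8.4 − (3.3)(2.65) = -0.345
V(S + T) = (1)²·0.91 + (1)²·1.6275 + 2·(1)·(1)·-0.345 = 1.8475

1.848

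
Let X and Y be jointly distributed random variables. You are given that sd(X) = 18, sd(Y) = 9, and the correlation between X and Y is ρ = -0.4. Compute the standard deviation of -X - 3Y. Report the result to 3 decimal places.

var(X) = (18)² = 324;  var(Y) = (9)² = 81
Cov(X,Y) = ρ·sd(X)·sd(Y) = -0.4·18·9 = -64.8
var(-X - 3Y) = (-1)²·var(X) + (-3)²·var(Y) + 2·(-1)·(-3)·Cov(X,Y)
= 1·324 + 9·81 + 6·-64.8 = 664.2
sd(-X - 3Y) = √664.2 ≈ 25.772

25.772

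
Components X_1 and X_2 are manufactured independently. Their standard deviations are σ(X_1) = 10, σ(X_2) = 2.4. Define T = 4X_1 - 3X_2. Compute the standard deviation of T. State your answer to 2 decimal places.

40.64

Var(X_1) = 100, Var(X_2) = 5.76
By independence, Var(T) = (4)²Var(X_1) + (-3)²Var(X_2)
= (4)²·100 + (-3)²·5.76 = 1651.84
σ(T) = √1651.84 ≈ 40.64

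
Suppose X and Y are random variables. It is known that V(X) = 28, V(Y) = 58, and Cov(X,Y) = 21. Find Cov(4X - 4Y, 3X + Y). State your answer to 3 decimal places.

Cov(4X - 4Y, 3X + Y) = (4)(3)V(X) + (-4)(1)V(Y) + [(4)(1) + (-4)(3)]Cov(X,Y)
= 12·28 + -4·58 + -8·21 = -64

-64.000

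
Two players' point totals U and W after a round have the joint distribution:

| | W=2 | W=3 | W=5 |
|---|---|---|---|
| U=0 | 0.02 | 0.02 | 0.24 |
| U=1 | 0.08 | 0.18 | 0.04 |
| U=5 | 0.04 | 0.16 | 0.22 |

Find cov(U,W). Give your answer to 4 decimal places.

-0.0640

E[U] = 2.4,  E[W] = 3.86
E[UW] = 9.2
cov(U,W) = E[UW] − E[U]E[W] = 9.2 − (2.4)(3.86) = -0.064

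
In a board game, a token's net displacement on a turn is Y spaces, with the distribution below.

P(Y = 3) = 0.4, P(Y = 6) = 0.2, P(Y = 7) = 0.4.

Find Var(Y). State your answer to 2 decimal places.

3.36

E[Y] = (3)(0.4) + (6)(0.2) + (7)(0.4) = 5.2
E[Y²] = (3)²(0.4) + (6)²(0.2) + (7)²(0.4) = 30.4
Var(Y) = E[Y²] − (E[Y])² = 30.4 − (5.2)² = 3.36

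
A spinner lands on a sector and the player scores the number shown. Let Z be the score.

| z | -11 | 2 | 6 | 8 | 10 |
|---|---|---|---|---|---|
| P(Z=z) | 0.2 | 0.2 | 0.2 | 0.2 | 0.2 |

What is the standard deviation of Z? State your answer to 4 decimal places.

E[Z] = (-11)(0.2) + (2)(0.2) + (6)(0.2) + (8)(0.2) + (10)(0.2) = 3
E[Z²] = (-11)²(0.2) + (2)²(0.2) + (6)²(0.2) + (8)²(0.2) + (10)²(0.2) = 65
V(Z) = E[Z²] − (E[Z])² = 65 − (3)² = 56
sd(Z) = √56 ≈ 7.4833

7.4833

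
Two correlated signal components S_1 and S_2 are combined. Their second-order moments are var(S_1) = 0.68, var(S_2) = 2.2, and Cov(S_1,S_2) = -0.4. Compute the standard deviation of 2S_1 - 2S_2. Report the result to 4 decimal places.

var(2S_1 - 2S_2) = (2)²·var(S_1) + (-2)²·var(S_2) + 2·(2)·(-2)·Cov(S_1,S_2)
= 4·0.68 + 4·2.2 + -8·-0.4 = 14.72
SD(2S_1 - 2S_2) = √14.72 ≈ 3.8367

3.8367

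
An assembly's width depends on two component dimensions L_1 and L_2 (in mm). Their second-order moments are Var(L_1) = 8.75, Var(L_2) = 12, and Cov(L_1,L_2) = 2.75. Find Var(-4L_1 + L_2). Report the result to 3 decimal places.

Var(-4L_1 + L_2) = (-4)²·Var(L_1) + (1)²·Var(L_2) + 2·(-4)·(1)·Cov(L_1,L_2)
= 16·8.75 + 1·12 + -8·2.75 = 130

130.000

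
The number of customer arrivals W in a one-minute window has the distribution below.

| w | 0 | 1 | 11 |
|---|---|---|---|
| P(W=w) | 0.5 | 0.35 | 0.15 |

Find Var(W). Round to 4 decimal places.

14.5000

E[W] = (0)(0.5) + (1)(0.35) + (11)(0.15) = 2
E[W²] = (0)²(0.5) + (1)²(0.35) + (11)²(0.15) = 18.5
Var(W) = E[W²] − (E[W])² = 18.5 − (2)² = 14.5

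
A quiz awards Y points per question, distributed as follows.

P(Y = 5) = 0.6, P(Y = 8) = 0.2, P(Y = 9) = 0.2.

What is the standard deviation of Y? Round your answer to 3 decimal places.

E[Y] = (5)(0.6) + (8)(0.2) + (9)(0.2) = 6.4
E[Y²] = (5)²(0.6) + (8)²(0.2) + (9)²(0.2) = 44
V(Y) = E[Y²] − (E[Y])² = 44 − (6.4)² = 3.04
SD(Y) = √3.04 ≈ 1.744

1.744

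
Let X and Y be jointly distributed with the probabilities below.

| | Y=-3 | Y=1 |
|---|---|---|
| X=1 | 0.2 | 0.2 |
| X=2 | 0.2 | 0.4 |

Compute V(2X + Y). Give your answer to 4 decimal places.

5.4400

E[X] = 1.6,  E[Y] = -0.6,  E[XY] = -0.8
V(X) = 2.8 − (1.6)² = 0.24;  V(Y) = 4.2 − (-0.6)² = 3.84
Cov(X,Y) = -0.8 − (1.6)(-0.6) = 0.16
V(2X + Y) = (2)²·0.24 + (1)²·3.84 + 2·(2)·(1)·0.16 = 5.44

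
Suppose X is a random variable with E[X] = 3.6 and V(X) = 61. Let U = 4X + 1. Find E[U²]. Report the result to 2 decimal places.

1213.16

E[4X + 1] = 4·3.6 + 1 = 15.4
V(4X + 1) = (4)²·61 = 976
E[U²] = V(U) + (E[U])² = 976 + (15.4)² = 1213.16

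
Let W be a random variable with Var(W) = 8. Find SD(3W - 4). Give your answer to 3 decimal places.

8.485

Var(3W - 4) = (3)²·8 = 72
SD(3W - 4) = √72 ≈ 8.485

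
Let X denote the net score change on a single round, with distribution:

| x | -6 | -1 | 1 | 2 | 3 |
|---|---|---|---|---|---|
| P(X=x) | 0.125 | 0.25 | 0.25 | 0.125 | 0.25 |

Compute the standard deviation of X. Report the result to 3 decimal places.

2.773

E[X] = (-6)(0.125) + (-1)(0.25) + (1)(0.25) + (2)(0.125) + (3)(0.25) = 0.25
E[X²] = (-6)²(0.125) + (-1)²(0.25) + (1)²(0.25) + (2)²(0.125) + (3)²(0.25) = 7.75
V(X) = E[X²] − (E[X])² = 7.75 − (0.25)² = 7.6875
sd(X) = √7.6875 ≈ 2.773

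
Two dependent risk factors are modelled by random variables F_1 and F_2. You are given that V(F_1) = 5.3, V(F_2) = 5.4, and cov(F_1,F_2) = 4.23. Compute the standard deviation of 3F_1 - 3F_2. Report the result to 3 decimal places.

V(3F_1 - 3F_2) = (3)²·V(F_1) + (-3)²·V(F_2) + 2·(3)·(-3)·cov(F_1,F_2)
= 9·5.3 + 9·5.4 + -18·4.23 = 20.16
σ(3F_1 - 3F_2) = √20.16 ≈ 4.490

4.490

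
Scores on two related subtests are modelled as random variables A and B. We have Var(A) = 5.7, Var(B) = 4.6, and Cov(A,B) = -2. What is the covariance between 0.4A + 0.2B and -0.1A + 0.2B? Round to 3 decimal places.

Cov(0.4A + 0.2B, -0.1A + 0.2B) = (0.4)(-0.1)Var(A) + (0.2)(0.2)Var(B) + [(0.4)(0.2) + (0.2)(-0.1)]Cov(A,B)
= -0.04·5.7 + 0.04·4.6 + 0.06·-2 = -0.164

-0.164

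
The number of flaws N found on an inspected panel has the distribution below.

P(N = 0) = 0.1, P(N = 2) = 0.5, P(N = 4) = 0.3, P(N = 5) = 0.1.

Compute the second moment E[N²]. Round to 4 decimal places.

E[N²] = (0)²(0.1) + (2)²(0.5) + (4)²(0.3) + (5)²(0.1) = 9.3

9.3000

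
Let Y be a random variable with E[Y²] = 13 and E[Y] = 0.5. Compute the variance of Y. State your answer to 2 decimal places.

12.75

Var(Y) = 13 − (0.5)² = 12.75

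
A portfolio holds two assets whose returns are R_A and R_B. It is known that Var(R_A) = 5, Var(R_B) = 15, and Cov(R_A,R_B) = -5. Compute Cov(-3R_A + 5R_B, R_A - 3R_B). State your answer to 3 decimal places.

-310.000

Cov(-3R_A + 5R_B, R_A - 3R_B) = (-3)(1)Var(R_A) + (5)(-3)Var(R_B) + [(-3)(-3) + (5)(1)]Cov(R_A,R_B)
= -3·5 + -15·15 + 14·-5 = -310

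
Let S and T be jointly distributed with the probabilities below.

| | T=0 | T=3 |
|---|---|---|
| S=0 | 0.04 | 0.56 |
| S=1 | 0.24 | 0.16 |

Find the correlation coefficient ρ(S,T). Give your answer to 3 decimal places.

E[S] = 0.4,  E[T] = 2.16
E[ST] = 0.48
cov(S,T) = E[ST] − E[S]E[T] = 0.48 − (0.4)(2.16) = -0.384
var(S) = 0.24,  var(T) = 1.8144
ρ = -0.384 / √(0.24·1.8144) ≈ -0.582

-0.582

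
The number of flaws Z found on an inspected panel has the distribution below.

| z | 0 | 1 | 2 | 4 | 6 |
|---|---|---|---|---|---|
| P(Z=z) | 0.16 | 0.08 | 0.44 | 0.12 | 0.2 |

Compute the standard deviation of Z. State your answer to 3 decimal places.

1.998

E[Z] = (0)(0.16) + (1)(0.08) + (2)(0.44) + (4)(0.12) + (6)(0.2) = 2.64
E[Z²] = (0)²(0.16) + (1)²(0.08) + (2)²(0.44) + (4)²(0.12) + (6)²(0.2) = 10.96
var(Z) = E[Z²] − (E[Z])² = 10.96 − (2.64)² = 3.9904
σ(Z) = √3.9904 ≈ 1.998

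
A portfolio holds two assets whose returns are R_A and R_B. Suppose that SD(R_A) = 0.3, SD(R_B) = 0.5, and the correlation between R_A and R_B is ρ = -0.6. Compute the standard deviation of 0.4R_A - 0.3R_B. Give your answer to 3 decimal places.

0.242

V(R_A) = (0.3)² = 0.09;  V(R_B) = (0.5)² = 0.25
Cov(R_A,R_B) = ρ·SD(R_A)·SD(R_B) = -0.6·0.3·0.5 = -0.09
V(0.4R_A - 0.3R_B) = (0.4)²·V(R_A) + (-0.3)²·V(R_B) + 2·(0.4)·(-0.3)·Cov(R_A,R_B)
= 0.16·0.09 + 0.09·0.25 + -0.24·-0.09 = 0.0585
SD(0.4R_A - 0.3R_B) = √0.0585 ≈ 0.242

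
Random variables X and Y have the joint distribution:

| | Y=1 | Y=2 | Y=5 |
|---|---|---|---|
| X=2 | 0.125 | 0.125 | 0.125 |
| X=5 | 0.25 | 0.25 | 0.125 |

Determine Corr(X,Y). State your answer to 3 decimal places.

-0.143

E[X] = 3.875,  E[Y] = 2.375
E[XY] = 8.875
Cov(X,Y) = E[XY] − E[X]E[Y] = 8.875 − (3.875)(2.375) = -0.328125
V(X) = 2.109375,  V(Y) = 2.484375
ρ = -0.328125 / √(2.109375·2.484375) ≈ -0.143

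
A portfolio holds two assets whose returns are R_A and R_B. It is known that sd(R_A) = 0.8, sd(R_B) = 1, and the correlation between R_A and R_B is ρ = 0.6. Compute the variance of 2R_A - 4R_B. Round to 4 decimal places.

10.8800

Var(R_A) = (0.8)² = 0.64;  Var(R_B) = (1)² = 1
Cov(R_A,R_B) = ρ·sd(R_A)·sd(R_B) = 0.6·0.8·1 = 0.48
Var(2R_A - 4R_B) = (2)²·Var(R_A) + (-4)²·Var(R_B) + 2·(2)·(-4)·Cov(R_A,R_B)
= 4·0.64 + 16·1 + -16·0.48 = 10.88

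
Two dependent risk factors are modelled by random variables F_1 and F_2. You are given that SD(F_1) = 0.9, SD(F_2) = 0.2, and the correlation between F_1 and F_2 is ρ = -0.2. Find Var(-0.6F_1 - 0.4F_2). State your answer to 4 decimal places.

0.2807

Var(F_1) = (0.9)² = 0.81;  Var(F_2) = (0.2)² = 0.04
cov(F_1,F_2) = ρ·SD(F_1)·SD(F_2) = -0.2·0.9·0.2 = -0.036
Var(-0.6F_1 - 0.4F_2) = (-0.6)²·Var(F_1) + (-0.4)²·Var(F_2) + 2·(-0.6)·(-0.4)·cov(F_1,F_2)
= 0.36·0.81 + 0.16·0.04 + 0.48·-0.036 = 0.28072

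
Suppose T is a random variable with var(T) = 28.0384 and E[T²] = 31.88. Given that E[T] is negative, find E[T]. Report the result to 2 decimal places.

(E[T])² = E[T²] − var(T) = 31.88 − 28.0384 = 3.8416
E[T] = −√3.8416 = -1.96

-1.96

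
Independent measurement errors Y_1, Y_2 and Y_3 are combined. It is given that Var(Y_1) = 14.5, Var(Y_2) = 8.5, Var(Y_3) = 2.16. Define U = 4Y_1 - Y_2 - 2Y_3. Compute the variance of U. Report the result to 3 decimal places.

By independence, Var(U) = (4)²Var(Y_1) + (-1)²Var(Y_2) + (-2)²Var(Y_3)
= (4)²·14.5 + (-1)²·8.5 + (-2)²·2.16 = 249.14

249.140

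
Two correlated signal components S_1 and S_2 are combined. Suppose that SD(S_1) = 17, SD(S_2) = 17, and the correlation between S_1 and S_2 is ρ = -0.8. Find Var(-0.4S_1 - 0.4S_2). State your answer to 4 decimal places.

18.4960

Var(S_1) = (17)² = 289;  Var(S_2) = (17)² = 289
Cov(S_1,S_2) = ρ·SD(S_1)·SD(S_2) = -0.8·17·17 = -231.2
Var(-0.4S_1 - 0.4S_2) = (-0.4)²·Var(S_1) + (-0.4)²·Var(S_2) + 2·(-0.4)·(-0.4)·Cov(S_1,S_2)
= 0.16·289 + 0.16·289 + 0.32·-231.2 = 18.496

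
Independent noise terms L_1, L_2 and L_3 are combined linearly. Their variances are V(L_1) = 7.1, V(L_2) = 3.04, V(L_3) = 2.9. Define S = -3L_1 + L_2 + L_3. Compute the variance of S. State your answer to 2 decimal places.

By independence, V(S) = (-3)²V(L_1) + (1)²V(L_2) + (1)²V(L_3)
= (-3)²·7.1 + (1)²·3.04 + (1)²·2.9 = 69.84

69.84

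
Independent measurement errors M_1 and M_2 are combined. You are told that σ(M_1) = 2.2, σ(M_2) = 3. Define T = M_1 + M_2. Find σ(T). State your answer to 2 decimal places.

V(M_1) = 4.84, V(M_2) = 9
By independence, V(T) = (1)²V(M_1) + (1)²V(M_2)
= (1)²·4.84 + (1)²·9 = 13.84
σ(T) = √13.84 ≈ 3.72

3.72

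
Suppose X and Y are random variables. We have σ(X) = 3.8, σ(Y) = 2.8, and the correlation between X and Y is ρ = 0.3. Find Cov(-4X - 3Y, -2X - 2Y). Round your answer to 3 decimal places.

Var(X) = (3.8)² = 14.44;  Var(Y) = (2.8)² = 7.84
Cov(X,Y) = ρ·σ(X)·σ(Y) = 0.3·3.8·2.8 = 3.192
Cov(-4X - 3Y, -2X - 2Y) = (-4)(-2)Var(X) + (-3)(-2)Var(Y) + [(-4)(-2) + (-3)(-2)]Cov(X,Y)
= 8·14.44 + 6·7.84 + 14·3.192 = 207.248

207.248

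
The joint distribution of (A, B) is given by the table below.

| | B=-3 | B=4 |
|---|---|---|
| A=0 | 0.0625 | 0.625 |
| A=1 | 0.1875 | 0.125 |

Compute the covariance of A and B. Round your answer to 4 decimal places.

E[A] = 0.3125,  E[B] = 2.25
E[AB] = -0.0625
cov(A,B) = E[AB] − E[A]E[B] = -0.0625 − (0.3125)(2.25) = -0.765625

-0.7656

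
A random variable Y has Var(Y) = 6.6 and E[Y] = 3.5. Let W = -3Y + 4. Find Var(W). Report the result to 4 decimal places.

Var(-3Y + 4) = (-3)²·Var(Y) = 9·6.6 = 59.4

59.4000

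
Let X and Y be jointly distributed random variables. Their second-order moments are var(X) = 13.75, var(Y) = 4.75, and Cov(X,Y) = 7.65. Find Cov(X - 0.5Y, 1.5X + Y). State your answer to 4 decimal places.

20.1625

Cov(X - 0.5Y, 1.5X + Y) = (1)(1.5)var(X) + (-0.5)(1)var(Y) + [(1)(1) + (-0.5)(1.5)]Cov(X,Y)
= 1.5·13.75 + -0.5·4.75 + 0.25·7.65 = 20.1625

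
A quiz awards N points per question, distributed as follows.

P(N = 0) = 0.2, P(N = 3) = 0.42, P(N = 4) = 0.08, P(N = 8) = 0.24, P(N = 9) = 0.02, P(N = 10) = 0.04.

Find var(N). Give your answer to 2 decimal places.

E[N] = (0)(0.2) + (3)(0.42) + (4)(0.08) + (8)(0.24) + (9)(0.02) + (10)(0.04) = 4.08
E[N²] = (0)²(0.2) + (3)²(0.42) + (4)²(0.08) + (8)²(0.24) + (9)²(0.02) + (10)²(0.04) = 26.04
var(N) = E[N²] − (E[N])² = 26.04 − (4.08)² = 9.3936

9.39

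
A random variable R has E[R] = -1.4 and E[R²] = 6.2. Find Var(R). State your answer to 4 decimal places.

4.2400

Var(R) = 6.2 − (-1.4)² = 4.24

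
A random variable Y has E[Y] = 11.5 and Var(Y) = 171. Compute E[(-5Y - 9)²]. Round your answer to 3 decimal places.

E[-5Y - 9] = -5·11.5 − 9 = -66.5
Var(-5Y - 9) = (-5)²·171 = 4275
E[(-5Y - 9)²] = Var((-5Y - 9)) + (E[(-5Y - 9)])² = 4275 + (-66.5)² = 8697.25

8697.250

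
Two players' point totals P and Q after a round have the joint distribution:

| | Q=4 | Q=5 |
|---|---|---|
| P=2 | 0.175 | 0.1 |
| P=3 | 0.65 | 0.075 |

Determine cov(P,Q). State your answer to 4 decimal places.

-0.0519

E[P] = 2.725,  E[Q] = 4.175
E[PQ] = 11.325
cov(P,Q) = E[PQ] − E[P]E[Q] = 11.325 − (2.725)(4.175) = -0.051875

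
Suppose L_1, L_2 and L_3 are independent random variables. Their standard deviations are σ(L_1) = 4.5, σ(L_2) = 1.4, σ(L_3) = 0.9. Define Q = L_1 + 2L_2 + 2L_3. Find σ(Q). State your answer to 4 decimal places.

5.5973

Var(L_1) = 20.25, Var(L_2) = 1.96, Var(L_3) = 0.81
By independence, Var(Q) = (1)²Var(L_1) + (2)²Var(L_2) + (2)²Var(L_3)
= (1)²·20.25 + (2)²·1.96 + (2)²·0.81 = 31.33
σ(Q) = √31.33 ≈ 5.5973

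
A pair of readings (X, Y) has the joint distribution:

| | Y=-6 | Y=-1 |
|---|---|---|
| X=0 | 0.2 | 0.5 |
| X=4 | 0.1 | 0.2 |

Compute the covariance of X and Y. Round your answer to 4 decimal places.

E[X] = 1.2,  E[Y] = -2.5
E[XY] = -3.2
Cov(X,Y) = E[XY] − E[X]E[Y] = -3.2 − (1.2)(-2.5) = -0.2

-0.2000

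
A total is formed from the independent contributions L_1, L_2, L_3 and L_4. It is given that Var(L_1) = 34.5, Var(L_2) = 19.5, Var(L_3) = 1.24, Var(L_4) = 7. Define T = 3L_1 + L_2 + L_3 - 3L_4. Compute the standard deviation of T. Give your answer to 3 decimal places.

19.855

By independence, Var(T) = (3)²Var(L_1) + (1)²Var(L_2) + (1)²Var(L_3) + (-3)²Var(L_4)
= (3)²·34.5 + (1)²·19.5 + (1)²·1.24 + (-3)²·7 = 394.24
SD(T) = √394.24 ≈ 19.855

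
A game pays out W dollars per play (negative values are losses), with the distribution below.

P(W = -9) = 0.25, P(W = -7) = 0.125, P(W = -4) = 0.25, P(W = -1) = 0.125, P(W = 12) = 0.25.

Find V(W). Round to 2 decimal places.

E[W] = (-9)(0.25) + (-7)(0.125) + (-4)(0.25) + (-1)(0.125) + (12)(0.25) = -1.25
E[W²] = (-9)²(0.25) + (-7)²(0.125) + (-4)²(0.25) + (-1)²(0.125) + (12)²(0.25) = 66.5
V(W) = E[W²] − (E[W])² = 66.5 − (-1.25)² = 64.9375

64.94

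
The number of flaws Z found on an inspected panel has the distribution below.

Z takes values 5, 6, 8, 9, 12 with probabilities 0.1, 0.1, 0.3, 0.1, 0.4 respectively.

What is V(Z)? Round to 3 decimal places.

6.360

E[Z] = (5)(0.1) + (6)(0.1) + (8)(0.3) + (9)(0.1) + (12)(0.4) = 9.2
E[Z²] = (5)²(0.1) + (6)²(0.1) + (8)²(0.3) + (9)²(0.1) + (12)²(0.4) = 91
V(Z) = E[Z²] − (E[Z])² = 91 − (9.2)² = 6.36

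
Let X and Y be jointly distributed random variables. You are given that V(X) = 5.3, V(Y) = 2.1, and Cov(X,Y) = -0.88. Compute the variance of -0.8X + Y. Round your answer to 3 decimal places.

V(-0.8X + Y) = (-0.8)²·V(X) + (1)²·V(Y) + 2·(-0.8)·(1)·Cov(X,Y)
= 0.64·5.3 + 1·2.1 + -1.6·-0.88 = 6.9

6.900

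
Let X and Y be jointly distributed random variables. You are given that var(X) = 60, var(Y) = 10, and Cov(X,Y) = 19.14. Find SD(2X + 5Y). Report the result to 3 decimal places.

var(2X + 5Y) = (2)²·var(X) + (5)²·var(Y) + 2·(2)·(5)·Cov(X,Y)
= 4·60 + 25·10 + 20·19.14 = 872.8
SD(2X + 5Y) = √872.8 ≈ 29.543

29.543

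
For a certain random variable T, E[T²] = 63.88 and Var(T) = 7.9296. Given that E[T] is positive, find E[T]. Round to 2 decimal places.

7.48

(E[T])² = E[T²] − Var(T) = 63.88 − 7.9296 = 55.9504
E[T] = √55.9504 = 7.48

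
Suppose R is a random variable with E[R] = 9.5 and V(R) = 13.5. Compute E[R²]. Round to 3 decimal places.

E[R²] = V(R) + (E[R])² = 13.5 + (9.5)² = 103.75

103.750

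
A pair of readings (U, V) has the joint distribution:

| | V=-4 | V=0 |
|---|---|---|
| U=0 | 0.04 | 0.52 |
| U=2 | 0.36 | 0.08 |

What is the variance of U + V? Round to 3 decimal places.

1.882

E[U] = 0.88,  E[V] = -1.6,  E[UV] = -2.88
Var(U) = 1.76 − (0.88)² = 0.9856;  Var(V) = 6.4 − (-1.6)² = 3.84
Cov(U,V) = -2.88 − (0.88)(-1.6) = -1.472
Var(U + V) = (1)²·0.9856 + (1)²·3.84 + 2·(1)·(1)·-1.472 = 1.8816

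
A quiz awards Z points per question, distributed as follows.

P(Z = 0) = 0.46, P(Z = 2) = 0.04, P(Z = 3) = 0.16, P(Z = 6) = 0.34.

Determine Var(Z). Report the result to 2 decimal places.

E[Z] = (0)(0.46) + (2)(0.04) + (3)(0.16) + (6)(0.34) = 2.6
E[Z²] = (0)²(0.46) + (2)²(0.04) + (3)²(0.16) + (6)²(0.34) = 13.84
Var(Z) = E[Z²] − (E[Z])² = 13.84 − (2.6)² = 7.08

7.08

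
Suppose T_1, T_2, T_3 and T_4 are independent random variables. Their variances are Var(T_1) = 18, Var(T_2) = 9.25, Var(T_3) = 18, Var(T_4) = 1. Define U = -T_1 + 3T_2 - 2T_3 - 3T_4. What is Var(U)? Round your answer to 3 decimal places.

By independence, Var(U) = (-1)²Var(T_1) + (3)²Var(T_2) + (-2)²Var(T_3) + (-3)²Var(T_4)
= (-1)²·18 + (3)²·9.25 + (-2)²·18 + (-3)²·1 = 182.25

182.250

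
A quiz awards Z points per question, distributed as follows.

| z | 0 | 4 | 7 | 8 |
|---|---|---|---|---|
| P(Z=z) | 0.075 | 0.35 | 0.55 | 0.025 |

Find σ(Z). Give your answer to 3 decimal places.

E[Z] = (0)(0.075) + (4)(0.35) + (7)(0.55) + (8)(0.025) = 5.45
E[Z²] = (0)²(0.075) + (4)²(0.35) + (7)²(0.55) + (8)²(0.025) = 34.15
Var(Z) = E[Z²] − (E[Z])² = 34.15 − (5.45)² = 4.4475
σ(Z) = √4.4475 ≈ 2.109

2.109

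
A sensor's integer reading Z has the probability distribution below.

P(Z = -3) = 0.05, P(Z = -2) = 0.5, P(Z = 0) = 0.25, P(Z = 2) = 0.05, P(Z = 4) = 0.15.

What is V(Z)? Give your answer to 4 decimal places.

E[Z] = (-3)(0.05) + (-2)(0.5) + (0)(0.25) + (2)(0.05) + (4)(0.15) = -0.45
E[Z²] = (-3)²(0.05) + (-2)²(0.5) + (0)²(0.25) + (2)²(0.05) + (4)²(0.15) = 5.05
V(Z) = E[Z²] − (E[Z])² = 5.05 − (-0.45)² = 4.8475

4.8475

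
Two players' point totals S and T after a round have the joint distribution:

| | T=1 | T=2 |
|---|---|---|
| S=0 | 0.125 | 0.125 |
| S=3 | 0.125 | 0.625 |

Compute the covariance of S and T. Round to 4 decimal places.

E[S] = 2.25,  E[T] = 1.75
E[ST] = 4.125
Cov(S,T) = E[ST] − E[S]E[T] = 4.125 − (2.25)(1.75) = 0.1875

0.1875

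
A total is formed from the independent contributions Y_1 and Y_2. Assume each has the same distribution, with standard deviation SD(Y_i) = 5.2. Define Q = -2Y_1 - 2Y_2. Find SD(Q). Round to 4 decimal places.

Var(Y_i) = (5.2)² = 27.04
By independence, Var(Q) = (-2)²Var(Y_1) + (-2)²Var(Y_2)
= (-2)²·27.04 + (-2)²·27.04 = 216.32
SD(Q) = √216.32 ≈ 14.7078

14.7078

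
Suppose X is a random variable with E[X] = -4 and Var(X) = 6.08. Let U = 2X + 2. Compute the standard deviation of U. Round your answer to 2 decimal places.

Var(2X + 2) = (2)²·6.08 = 24.32
SD(U) = √24.32 ≈ 4.93

4.93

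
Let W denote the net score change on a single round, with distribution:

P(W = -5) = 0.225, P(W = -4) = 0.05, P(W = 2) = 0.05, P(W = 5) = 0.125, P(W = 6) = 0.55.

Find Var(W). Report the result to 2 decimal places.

22.26

E[W] = (-5)(0.225) + (-4)(0.05) + (2)(0.05) + (5)(0.125) + (6)(0.55) = 2.7
E[W²] = (-5)²(0.225) + (-4)²(0.05) + (2)²(0.05) + (5)²(0.125) + (6)²(0.55) = 29.55
Var(W) = E[W²] − (E[W])² = 29.55 − (2.7)² = 22.26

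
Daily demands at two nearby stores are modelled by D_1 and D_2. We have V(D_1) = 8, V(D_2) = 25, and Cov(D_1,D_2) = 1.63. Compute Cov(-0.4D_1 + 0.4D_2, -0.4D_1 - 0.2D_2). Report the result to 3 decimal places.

Cov(-0.4D_1 + 0.4D_2, -0.4D_1 - 0.2D_2) = (-0.4)(-0.4)V(D_1) + (0.4)(-0.2)V(D_2) + [(-0.4)(-0.2) + (0.4)(-0.4)]Cov(D_1,D_2)
= 0.16·8 + -0.08·25 + -0.08·1.63 = -0.8504

-0.850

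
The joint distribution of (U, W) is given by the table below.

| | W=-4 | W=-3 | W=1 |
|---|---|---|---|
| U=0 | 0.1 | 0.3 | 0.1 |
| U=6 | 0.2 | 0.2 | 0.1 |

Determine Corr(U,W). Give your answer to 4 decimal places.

E[U] = 3,  E[W] = -2.5
E[UW] = -7.8
Cov(U,W) = E[UW] − E[U]E[W] = -7.8 − (3)(-2.5) = -0.3
Var(U) = 9,  Var(W) = 3.25
ρ = -0.3 / √(9·3.25) ≈ -0.0555

-0.0555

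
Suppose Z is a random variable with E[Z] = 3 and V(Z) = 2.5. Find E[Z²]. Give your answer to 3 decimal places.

11.500

E[Z²] = V(Z) + (E[Z])² = 2.5 + (3)² = 11.5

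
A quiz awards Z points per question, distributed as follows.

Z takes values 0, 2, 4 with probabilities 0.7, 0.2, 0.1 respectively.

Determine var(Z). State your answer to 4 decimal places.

1.7600

E[Z] = (0)(0.7) + (2)(0.2) + (4)(0.1) = 0.8
E[Z²] = (0)²(0.7) + (2)²(0.2) + (4)²(0.1) = 2.4
var(Z) = E[Z²] − (E[Z])² = 2.4 − (0.8)² = 1.76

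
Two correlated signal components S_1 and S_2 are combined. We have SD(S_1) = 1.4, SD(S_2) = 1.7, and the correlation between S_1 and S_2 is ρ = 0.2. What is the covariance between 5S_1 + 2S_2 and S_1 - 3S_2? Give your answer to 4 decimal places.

-13.7280

var(S_1) = (1.4)² = 1.96;  var(S_2) = (1.7)² = 2.89
Cov(S_1,S_2) = ρ·SD(S_1)·SD(S_2) = 0.2·1.4·1.7 = 0.476
Cov(5S_1 + 2S_2, S_1 - 3S_2) = (5)(1)var(S_1) + (2)(-3)var(S_2) + [(5)(-3) + (2)(1)]Cov(S_1,S_2)
= 5·1.96 + -6·2.89 + -13·0.476 = -13.728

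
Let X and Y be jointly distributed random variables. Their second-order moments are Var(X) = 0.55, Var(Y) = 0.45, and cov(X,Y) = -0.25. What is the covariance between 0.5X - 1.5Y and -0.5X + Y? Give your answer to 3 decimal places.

cov(0.5X - 1.5Y, -0.5X + Y) = (0.5)(-0.5)Var(X) + (-1.5)(1)Var(Y) + [(0.5)(1) + (-1.5)(-0.5)]cov(X,Y)
= -0.25·0.55 + -1.5·0.45 + 1.25·-0.25 = -1.125

-1.125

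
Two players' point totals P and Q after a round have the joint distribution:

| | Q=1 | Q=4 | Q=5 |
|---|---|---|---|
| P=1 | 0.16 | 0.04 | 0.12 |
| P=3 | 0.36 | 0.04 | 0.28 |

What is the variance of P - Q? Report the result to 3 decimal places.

E[P] = 2.36,  E[Q] = 2.84,  E[PQ] = 6.68
var(P) = 6.44 − (2.36)² = 0.8704;  var(Q) = 11.8 − (2.84)² = 3.7344
cov(P,Q) = 6.68 − (2.36)(2.84) = -0.0224
var(P - Q) = (1)²·0.8704 + (-1)²·3.7344 + 2·(1)·(-1)·-0.0224 = 4.6496

4.650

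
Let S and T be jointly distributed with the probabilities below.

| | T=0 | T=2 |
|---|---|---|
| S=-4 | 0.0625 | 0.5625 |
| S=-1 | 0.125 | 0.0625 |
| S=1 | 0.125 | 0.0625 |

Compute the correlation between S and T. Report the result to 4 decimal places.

-0.5643

E[S] = -2.5,  E[T] = 1.375
E[ST] = -4.5
Cov(S,T) = E[ST] − E[S]E[T] = -4.5 − (-2.5)(1.375) = -1.0625
Var(S) = 4.125,  Var(T) = 0.859375
ρ = -1.0625 / √(4.125·0.859375) ≈ -0.5643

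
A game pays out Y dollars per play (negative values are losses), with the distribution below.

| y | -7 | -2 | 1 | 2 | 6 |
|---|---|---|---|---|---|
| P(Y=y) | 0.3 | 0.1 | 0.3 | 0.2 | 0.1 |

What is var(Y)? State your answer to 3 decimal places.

18.800

E[Y] = (-7)(0.3) + (-2)(0.1) + (1)(0.3) + (2)(0.2) + (6)(0.1) = -1
E[Y²] = (-7)²(0.3) + (-2)²(0.1) + (1)²(0.3) + (2)²(0.2) + (6)²(0.1) = 19.8
var(Y) = E[Y²] − (E[Y])² = 19.8 − (-1)² = 18.8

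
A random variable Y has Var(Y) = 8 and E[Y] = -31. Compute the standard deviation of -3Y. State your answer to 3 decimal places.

8.485

Var(-3Y) = (-3)²·8 = 72
SD(-3Y) = √72 ≈ 8.485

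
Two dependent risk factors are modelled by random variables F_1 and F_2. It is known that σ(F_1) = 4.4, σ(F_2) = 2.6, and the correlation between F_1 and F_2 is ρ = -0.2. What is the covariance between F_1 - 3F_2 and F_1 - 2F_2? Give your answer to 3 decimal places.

71.360

V(F_1) = (4.4)² = 19.36;  V(F_2) = (2.6)² = 6.76
Cov(F_1,F_2) = ρ·σ(F_1)·σ(F_2) = -0.2·4.4·2.6 = -2.288
Cov(F_1 - 3F_2, F_1 - 2F_2) = (1)(1)V(F_1) + (-3)(-2)V(F_2) + [(1)(-2) + (-3)(1)]Cov(F_1,F_2)
= 1·19.36 + 6·6.76 + -5·-2.288 = 71.36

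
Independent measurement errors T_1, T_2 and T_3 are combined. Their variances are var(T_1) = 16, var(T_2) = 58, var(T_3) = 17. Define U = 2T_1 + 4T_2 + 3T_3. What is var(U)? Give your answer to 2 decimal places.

By independence, var(U) = (2)²var(T_1) + (4)²var(T_2) + (3)²var(T_3)
= (2)²·16 + (4)²·58 + (3)²·17 = 1145

1145.00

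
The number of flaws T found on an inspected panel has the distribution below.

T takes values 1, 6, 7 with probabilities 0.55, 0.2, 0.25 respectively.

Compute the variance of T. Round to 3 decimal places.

7.750

E[T] = (1)(0.55) + (6)(0.2) + (7)(0.25) = 3.5
E[T²] = (1)²(0.55) + (6)²(0.2) + (7)²(0.25) = 20
V(T) = E[T²] − (E[T])² = 20 − (3.5)² = 7.75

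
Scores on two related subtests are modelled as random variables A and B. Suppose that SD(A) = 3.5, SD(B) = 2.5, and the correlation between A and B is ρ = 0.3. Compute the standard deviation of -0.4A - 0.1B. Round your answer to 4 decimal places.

V(A) = (3.5)² = 12.25;  V(B) = (2.5)² = 6.25
Cov(A,B) = ρ·SD(A)·SD(B) = 0.3·3.5·2.5 = 2.625
V(-0.4A - 0.1B) = (-0.4)²·V(A) + (-0.1)²·V(B) + 2·(-0.4)·(-0.1)·Cov(A,B)
= 0.16·12.25 + 0.01·6.25 + 0.08·2.625 = 2.2325
SD(-0.4A - 0.1B) = √2.2325 ≈ 1.4942

1.4942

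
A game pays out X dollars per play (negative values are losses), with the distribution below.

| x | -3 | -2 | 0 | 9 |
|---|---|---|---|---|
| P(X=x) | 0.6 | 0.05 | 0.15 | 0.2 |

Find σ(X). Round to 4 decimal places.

E[X] = (-3)(0.6) + (-2)(0.05) + (0)(0.15) + (9)(0.2) = -0.1
E[X²] = (-3)²(0.6) + (-2)²(0.05) + (0)²(0.15) + (9)²(0.2) = 21.8
Var(X) = E[X²] − (E[X])² = 21.8 − (-0.1)² = 21.79
σ(X) = √21.79 ≈ 4.6680

4.6680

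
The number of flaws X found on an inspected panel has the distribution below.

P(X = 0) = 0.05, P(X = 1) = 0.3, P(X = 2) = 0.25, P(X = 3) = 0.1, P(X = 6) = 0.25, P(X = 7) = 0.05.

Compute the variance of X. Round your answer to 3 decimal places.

E[X] = (0)(0.05) + (1)(0.3) + (2)(0.25) + (3)(0.1) + (6)(0.25) + (7)(0.05) = 2.95
E[X²] = (0)²(0.05) + (1)²(0.3) + (2)²(0.25) + (3)²(0.1) + (6)²(0.25) + (7)²(0.05) = 13.65
var(X) = E[X²] − (E[X])² = 13.65 − (2.95)² = 4.9475

4.948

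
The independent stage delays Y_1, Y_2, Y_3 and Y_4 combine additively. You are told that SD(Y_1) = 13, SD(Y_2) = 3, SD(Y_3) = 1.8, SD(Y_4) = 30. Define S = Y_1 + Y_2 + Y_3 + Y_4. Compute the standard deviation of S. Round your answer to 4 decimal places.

32.8822

Var(Y_1) = 169, Var(Y_2) = 9, Var(Y_3) = 3.24, Var(Y_4) = 900
By independence, Var(S) = (1)²Var(Y_1) + (1)²Var(Y_2) + (1)²Var(Y_3) + (1)²Var(Y_4)
= (1)²·169 + (1)²·9 + (1)²·3.24 + (1)²·900 = 1081.24
SD(S) = √1081.24 ≈ 32.8822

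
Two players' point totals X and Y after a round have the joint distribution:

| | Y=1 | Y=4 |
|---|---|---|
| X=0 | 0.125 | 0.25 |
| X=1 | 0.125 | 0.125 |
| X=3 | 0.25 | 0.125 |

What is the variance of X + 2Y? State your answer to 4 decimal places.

8.4844

E[X] = 1.375,  E[Y] = 2.5,  E[XY] = 2.875
V(X) = 3.625 − (1.375)² = 1.734375;  V(Y) = 8.5 − (2.5)² = 2.25
Cov(X,Y) = 2.875 − (1.375)(2.5) = -0.5625
V(X + 2Y) = (1)²·1.734375 + (2)²·2.25 + 2·(1)·(2)·-0.5625 = 8.484375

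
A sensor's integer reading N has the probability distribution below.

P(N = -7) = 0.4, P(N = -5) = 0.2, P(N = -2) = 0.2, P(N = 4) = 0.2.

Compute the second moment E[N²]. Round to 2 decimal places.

E[N²] = (-7)²(0.4) + (-5)²(0.2) + (-2)²(0.2) + (4)²(0.2) = 28.6

28.60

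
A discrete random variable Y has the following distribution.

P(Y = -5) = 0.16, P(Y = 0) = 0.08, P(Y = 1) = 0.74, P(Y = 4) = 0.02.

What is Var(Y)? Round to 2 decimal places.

E[Y] = (-5)(0.16) + (0)(0.08) + (1)(0.74) + (4)(0.02) = 0.02
E[Y²] = (-5)²(0.16) + (0)²(0.08) + (1)²(0.74) + (4)²(0.02) = 5.06
Var(Y) = E[Y²] − (E[Y])² = 5.06 − (0.02)² = 5.0596

5.06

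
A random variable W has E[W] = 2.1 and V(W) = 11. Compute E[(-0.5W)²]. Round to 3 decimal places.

E[-0.5W] = -0.5·2.1 = -1.05
V(-0.5W) = (-0.5)²·11 = 2.75
E[(-0.5W)²] = V((-0.5W)) + (E[(-0.5W)])² = 2.75 + (-1.05)² = 3.8525

3.853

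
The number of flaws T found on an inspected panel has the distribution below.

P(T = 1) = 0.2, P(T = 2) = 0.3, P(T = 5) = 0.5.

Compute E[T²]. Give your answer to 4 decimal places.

E[T²] = (1)²(0.2) + (2)²(0.3) + (5)²(0.5) = 13.9

13.9000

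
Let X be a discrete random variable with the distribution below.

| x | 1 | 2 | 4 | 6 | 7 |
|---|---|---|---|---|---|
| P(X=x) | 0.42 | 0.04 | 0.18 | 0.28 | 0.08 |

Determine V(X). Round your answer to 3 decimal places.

E[X] = (1)(0.42) + (2)(0.04) + (4)(0.18) + (6)(0.28) + (7)(0.08) = 3.46
E[X²] = (1)²(0.42) + (2)²(0.04) + (4)²(0.18) + (6)²(0.28) + (7)²(0.08) = 17.46
V(X) = E[X²] − (E[X])² = 17.46 − (3.46)² = 5.4884

5.488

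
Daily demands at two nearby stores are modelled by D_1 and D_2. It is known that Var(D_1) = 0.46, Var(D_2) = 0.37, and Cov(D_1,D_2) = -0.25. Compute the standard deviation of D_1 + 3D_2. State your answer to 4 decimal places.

1.5133

Var(D_1 + 3D_2) = (1)²·Var(D_1) + (3)²·Var(D_2) + 2·(1)·(3)·Cov(D_1,D_2)
= 1·0.46 + 9·0.37 + 6·-0.25 = 2.29
σ(D_1 + 3D_2) = √2.29 ≈ 1.5133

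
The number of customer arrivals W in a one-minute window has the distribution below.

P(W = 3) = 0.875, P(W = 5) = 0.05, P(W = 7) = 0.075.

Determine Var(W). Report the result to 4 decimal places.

E[W] = (3)(0.875) + (5)(0.05) + (7)(0.075) = 3.4
E[W²] = (3)²(0.875) + (5)²(0.05) + (7)²(0.075) = 12.8
Var(W) = E[W²] − (E[W])² = 12.8 − (3.4)² = 1.24

1.2400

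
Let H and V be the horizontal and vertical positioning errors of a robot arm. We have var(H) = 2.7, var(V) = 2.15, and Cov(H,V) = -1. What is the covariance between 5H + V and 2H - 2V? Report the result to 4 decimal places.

Cov(5H + V, 2H - 2V) = (5)(2)var(H) + (1)(-2)var(V) + [(5)(-2) + (1)(2)]Cov(H,V)
= 10·2.7 + -2·2.15 + -8·-1 = 30.7

30.7000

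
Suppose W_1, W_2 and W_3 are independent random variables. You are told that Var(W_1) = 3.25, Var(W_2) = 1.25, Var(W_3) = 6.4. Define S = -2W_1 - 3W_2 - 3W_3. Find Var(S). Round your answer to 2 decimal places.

By independence, Var(S) = (-2)²Var(W_1) + (-3)²Var(W_2) + (-3)²Var(W_3)
= (-2)²·3.25 + (-3)²·1.25 + (-3)²·6.4 = 81.85

81.85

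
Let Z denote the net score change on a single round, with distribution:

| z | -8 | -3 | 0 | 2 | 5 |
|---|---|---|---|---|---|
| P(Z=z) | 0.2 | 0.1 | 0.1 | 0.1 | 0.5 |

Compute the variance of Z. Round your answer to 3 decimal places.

E[Z] = (-8)(0.2) + (-3)(0.1) + (0)(0.1) + (2)(0.1) + (5)(0.5) = 0.8
E[Z²] = (-8)²(0.2) + (-3)²(0.1) + (0)²(0.1) + (2)²(0.1) + (5)²(0.5) = 26.6
var(Z) = E[Z²] − (E[Z])² = 26.6 − (0.8)² = 25.96

25.960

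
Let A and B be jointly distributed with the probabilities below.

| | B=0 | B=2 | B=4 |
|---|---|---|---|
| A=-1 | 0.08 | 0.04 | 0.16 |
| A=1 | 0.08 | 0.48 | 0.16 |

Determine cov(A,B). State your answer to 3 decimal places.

E[A] = 0.44,  E[B] = 2.32
E[AB] = 0.88
cov(A,B) = E[AB] − E[A]E[B] = 0.88 − (0.44)(2.32) = -0.1408

-0.141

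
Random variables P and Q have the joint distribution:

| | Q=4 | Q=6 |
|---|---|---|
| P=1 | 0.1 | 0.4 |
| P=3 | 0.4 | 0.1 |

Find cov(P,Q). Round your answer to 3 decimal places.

E[P] = 2,  E[Q] = 5
E[PQ] = 9.4
cov(P,Q) = E[PQ] − E[P]E[Q] = 9.4 − (2)(5) = -0.6

-0.600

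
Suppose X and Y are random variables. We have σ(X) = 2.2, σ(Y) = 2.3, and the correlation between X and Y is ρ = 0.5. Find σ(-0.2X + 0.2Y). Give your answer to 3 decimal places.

0.450

Var(X) = (2.2)² = 4.84;  Var(Y) = (2.3)² = 5.29
cov(X,Y) = ρ·σ(X)·σ(Y) = 0.5·2.2·2.3 = 2.53
Var(-0.2X + 0.2Y) = (-0.2)²·Var(X) + (0.2)²·Var(Y) + 2·(-0.2)·(0.2)·cov(X,Y)
= 0.04·4.84 + 0.04·5.29 + -0.08·2.53 = 0.2028
σ(-0.2X + 0.2Y) = √0.2028 ≈ 0.450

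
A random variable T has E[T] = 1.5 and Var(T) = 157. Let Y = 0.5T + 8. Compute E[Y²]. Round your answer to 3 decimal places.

E[0.5T + 8] = 0.5·1.5 + 8 = 8.75
Var(0.5T + 8) = (0.5)²·157 = 39.25
E[Y²] = Var(Y) + (E[Y])² = 39.25 + (8.75)² = 115.8125

115.813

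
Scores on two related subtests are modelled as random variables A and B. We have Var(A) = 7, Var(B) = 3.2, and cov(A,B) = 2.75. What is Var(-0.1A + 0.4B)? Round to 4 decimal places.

Var(-0.1A + 0.4B) = (-0.1)²·Var(A) + (0.4)²·Var(B) + 2·(-0.1)·(0.4)·cov(A,B)
= 0.01·7 + 0.16·3.2 + -0.08·2.75 = 0.362

0.3620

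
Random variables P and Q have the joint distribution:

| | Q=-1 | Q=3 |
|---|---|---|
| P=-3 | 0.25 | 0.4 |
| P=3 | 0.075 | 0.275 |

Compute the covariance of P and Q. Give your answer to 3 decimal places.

0.930

E[P] = -0.9,  E[Q] = 1.7
E[PQ] = -0.6
Cov(P,Q) = E[PQ] − E[P]E[Q] = -0.6 − (-0.9)(1.7) = 0.93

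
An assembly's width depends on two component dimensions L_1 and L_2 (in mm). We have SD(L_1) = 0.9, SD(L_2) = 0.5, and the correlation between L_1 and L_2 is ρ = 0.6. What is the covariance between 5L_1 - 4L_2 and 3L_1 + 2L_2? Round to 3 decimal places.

9.610

var(L_1) = (0.9)² = 0.81;  var(L_2) = (0.5)² = 0.25
Cov(L_1,L_2) = ρ·SD(L_1)·SD(L_2) = 0.6·0.9·0.5 = 0.27
Cov(5L_1 - 4L_2, 3L_1 + 2L_2) = (5)(3)var(L_1) + (-4)(2)var(L_2) + [(5)(2) + (-4)(3)]Cov(L_1,L_2)
= 15·0.81 + -8·0.25 + -2·0.27 = 9.61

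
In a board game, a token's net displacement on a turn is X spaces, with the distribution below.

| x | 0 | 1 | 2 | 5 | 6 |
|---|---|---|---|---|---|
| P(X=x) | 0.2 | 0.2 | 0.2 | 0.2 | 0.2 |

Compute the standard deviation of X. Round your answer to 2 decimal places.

E[X] = (0)(0.2) + (1)(0.2) + (2)(0.2) + (5)(0.2) + (6)(0.2) = 2.8
E[X²] = (0)²(0.2) + (1)²(0.2) + (2)²(0.2) + (5)²(0.2) + (6)²(0.2) = 13.2
var(X) = E[X²] − (E[X])² = 13.2 − (2.8)² = 5.36
SD(X) = √5.36 ≈ 2.32

2.32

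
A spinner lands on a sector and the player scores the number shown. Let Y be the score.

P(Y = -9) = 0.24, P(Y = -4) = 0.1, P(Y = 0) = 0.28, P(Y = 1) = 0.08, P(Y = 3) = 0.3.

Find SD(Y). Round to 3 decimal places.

E[Y] = (-9)(0.24) + (-4)(0.1) + (0)(0.28) + (1)(0.08) + (3)(0.3) = -1.58
E[Y²] = (-9)²(0.24) + (-4)²(0.1) + (0)²(0.28) + (1)²(0.08) + (3)²(0.3) = 23.82
Var(Y) = E[Y²] − (E[Y])² = 23.82 − (-1.58)² = 21.3236
SD(Y) = √21.3236 ≈ 4.618

4.618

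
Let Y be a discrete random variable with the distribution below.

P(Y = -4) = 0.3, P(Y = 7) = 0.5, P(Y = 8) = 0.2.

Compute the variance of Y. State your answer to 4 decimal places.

26.8900

E[Y] = (-4)(0.3) + (7)(0.5) + (8)(0.2) = 3.9
E[Y²] = (-4)²(0.3) + (7)²(0.5) + (8)²(0.2) = 42.1
Var(Y) = E[Y²] − (E[Y])² = 42.1 − (3.9)² = 26.89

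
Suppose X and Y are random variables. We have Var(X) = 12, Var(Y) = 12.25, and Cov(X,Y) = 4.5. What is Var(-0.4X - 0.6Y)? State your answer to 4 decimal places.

8.4900

Var(-0.4X - 0.6Y) = (-0.4)²·Var(X) + (-0.6)²·Var(Y) + 2·(-0.4)·(-0.6)·Cov(X,Y)
= 0.16·12 + 0.36·12.25 + 0.48·4.5 = 8.49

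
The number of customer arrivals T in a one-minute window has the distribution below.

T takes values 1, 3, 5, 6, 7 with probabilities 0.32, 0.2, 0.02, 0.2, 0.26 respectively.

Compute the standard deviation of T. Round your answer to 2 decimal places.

2.50

E[T] = (1)(0.32) + (3)(0.2) + (5)(0.02) + (6)(0.2) + (7)(0.26) = 4.04
E[T²] = (1)²(0.32) + (3)²(0.2) + (5)²(0.02) + (6)²(0.2) + (7)²(0.26) = 22.56
var(T) = E[T²] − (E[T])² = 22.56 − (4.04)² = 6.2384
SD(T) = √6.2384 ≈ 2.50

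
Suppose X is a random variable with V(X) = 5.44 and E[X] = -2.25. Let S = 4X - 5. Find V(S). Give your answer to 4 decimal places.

V(4X - 5) = (4)²·V(X) = 16·5.44 = 87.04

87.0400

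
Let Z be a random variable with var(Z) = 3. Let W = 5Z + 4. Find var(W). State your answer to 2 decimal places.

var(5Z + 4) = (5)²·var(Z) = 25·3 = 75

75.00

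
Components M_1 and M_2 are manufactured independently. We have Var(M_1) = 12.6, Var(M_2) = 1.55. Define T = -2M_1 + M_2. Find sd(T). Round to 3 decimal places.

7.208

By independence, Var(T) = (-2)²Var(M_1) + (1)²Var(M_2)
= (-2)²·12.6 + (1)²·1.55 = 51.95
sd(T) = √51.95 ≈ 7.208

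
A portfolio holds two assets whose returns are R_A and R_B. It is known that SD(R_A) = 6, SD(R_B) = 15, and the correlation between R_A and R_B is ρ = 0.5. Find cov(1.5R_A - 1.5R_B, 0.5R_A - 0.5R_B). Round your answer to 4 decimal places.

var(R_A) = (6)² = 36;  var(R_B) = (15)² = 225
cov(R_A,R_B) = ρ·SD(R_A)·SD(R_B) = 0.5·6·15 = 45
cov(1.5R_A - 1.5R_B, 0.5R_A - 0.5R_B) = (1.5)(0.5)var(R_A) + (-1.5)(-0.5)var(R_B) + [(1.5)(-0.5) + (-1.5)(0.5)]cov(R_A,R_B)
= 0.75·36 + 0.75·225 + -1.5·45 = 128.25

128.2500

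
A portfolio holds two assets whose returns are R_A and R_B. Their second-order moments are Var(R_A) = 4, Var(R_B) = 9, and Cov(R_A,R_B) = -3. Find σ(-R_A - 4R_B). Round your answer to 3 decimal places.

11.136

Var(-R_A - 4R_B) = (-1)²·Var(R_A) + (-4)²·Var(R_B) + 2·(-1)·(-4)·Cov(R_A,R_B)
= 1·4 + 16·9 + 8·-3 = 124
σ(-R_A - 4R_B) = √124 ≈ 11.136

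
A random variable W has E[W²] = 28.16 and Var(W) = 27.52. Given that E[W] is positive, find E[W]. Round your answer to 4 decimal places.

(E[W])² = E[W²] − Var(W) = 28.16 − 27.52 = 0.64
E[W] = √0.64 = 0.8

0.8000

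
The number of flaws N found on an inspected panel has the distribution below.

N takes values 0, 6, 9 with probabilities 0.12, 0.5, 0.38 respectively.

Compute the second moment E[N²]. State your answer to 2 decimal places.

48.78

E[N²] = (0)²(0.12) + (6)²(0.5) + (9)²(0.38) = 48.78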